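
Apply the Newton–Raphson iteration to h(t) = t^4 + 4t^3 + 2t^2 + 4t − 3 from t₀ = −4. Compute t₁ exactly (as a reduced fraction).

−291/76

h'(t) = 4t^3 + 12t^2 + 4t + 4.
h(−4) = 13, h'(−4) = −76, so t₁ = (−4) − 13/(−76) = −291/76.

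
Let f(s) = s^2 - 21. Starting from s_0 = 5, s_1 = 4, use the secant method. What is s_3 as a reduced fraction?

353/77

f(5) = 4, f(4) = -5. s_2 = 4 - (-5)·(4 - 5)/((-5) - 4) = 41/9.
f(4) = -5, f(41/9) = -20/81. s_3 = (41/9) - (-20/81)·((41/9) - 4)/((-20/81) - (-5)) = 353/77.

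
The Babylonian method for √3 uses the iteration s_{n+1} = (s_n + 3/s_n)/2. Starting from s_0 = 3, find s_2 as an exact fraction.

s_1 = (3 + 3/3)/2 = 2.
s_2 = (2 + 3/2)/2 = 7/4.

7/4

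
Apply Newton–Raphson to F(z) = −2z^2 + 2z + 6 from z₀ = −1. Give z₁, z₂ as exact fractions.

z₁ = −4/3, z₂ = −43/33

F'(z) = −4z + 2.
F(−1) = 2, F'(−1) = 6, so z₁ = (−1) − 2/6 = −4/3.
F(−4/3) = −2/9, F'(−4/3) = 22/3, so z₂ = (−4/3) − (−2/9)/(22/3) = −43/33.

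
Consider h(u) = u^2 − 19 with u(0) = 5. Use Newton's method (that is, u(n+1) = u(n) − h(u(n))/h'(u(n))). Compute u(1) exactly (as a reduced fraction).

22/5

h'(u) = 2u.
h(5) = 6, h'(5) = 10, so u(1) = 5 − 6/10 = 22/5.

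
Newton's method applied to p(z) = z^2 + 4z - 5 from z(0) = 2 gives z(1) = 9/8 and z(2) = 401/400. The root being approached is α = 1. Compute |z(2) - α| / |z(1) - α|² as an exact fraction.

4/25

z(1) - α = 9/8 - 1 = 1/8, so |z(1) - α| = 1/8.
z(2) - α = 401/400 - 1 = 1/400, so |z(2) - α| = 1/400.
|z(1) - α|² = 1/64.
Ratio = (1/400) / (1/64) = 4/25.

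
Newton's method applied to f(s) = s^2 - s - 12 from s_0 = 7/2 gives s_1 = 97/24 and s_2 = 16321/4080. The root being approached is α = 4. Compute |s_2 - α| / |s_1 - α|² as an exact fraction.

s_1 - α = 97/24 - 4 = 1/24, so |s_1 - α| = 1/24.
s_2 - α = 16321/4080 - 4 = 1/4080, so |s_2 - α| = 1/4080.
|s_1 - α|² = 1/576.
Ratio = (1/4080) / (1/576) = 12/85.

12/85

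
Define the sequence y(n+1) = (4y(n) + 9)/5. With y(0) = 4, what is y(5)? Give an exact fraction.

4601/625

y(1) = (4·4 + 9)/5 = 5.
y(2) = (4·5 + 9)/5 = 29/5.
y(3) = (4·(29/5) + 9)/5 = 161/25.
y(4) = (4·(161/25) + 9)/5 = 869/125.
y(5) = (4·(869/125) + 9)/5 = 4601/625.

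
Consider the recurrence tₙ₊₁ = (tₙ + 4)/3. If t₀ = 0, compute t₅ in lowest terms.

484/243

t₁ = (0 + 4)/3 = 4/3.
t₂ = ((4/3) + 4)/3 = 16/9.
t₃ = ((16/9) + 4)/3 = 52/27.
t₄ = ((52/27) + 4)/3 = 160/81.
t₅ = ((160/81) + 4)/3 = 484/243.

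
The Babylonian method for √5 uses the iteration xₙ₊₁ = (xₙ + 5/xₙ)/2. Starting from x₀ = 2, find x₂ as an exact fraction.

161/72

x₁ = (2 + 5/2)/2 = 9/4.
x₂ = (9/4 + 5/(9/4))/2 = 161/72.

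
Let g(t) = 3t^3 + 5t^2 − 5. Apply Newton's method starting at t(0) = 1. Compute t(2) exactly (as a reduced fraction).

83191/101536

g'(t) = 9t^2 + 10t.
g(1) = 3, g'(1) = 19, so t(1) = 1 − 3/19 = 16/19.
g(16/19) = 2313/6859, g'(16/19) = 5344/361, so t(2) = (16/19) − (2313/6859)/(5344/361) = 83191/101536.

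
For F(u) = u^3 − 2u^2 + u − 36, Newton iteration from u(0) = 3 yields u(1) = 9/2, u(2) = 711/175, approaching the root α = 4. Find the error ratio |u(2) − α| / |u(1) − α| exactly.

22/175

u(1) − α = 9/2 − 4 = 1/2, so |u(1) − α| = 1/2.
u(2) − α = 711/175 − 4 = 11/175, so |u(2) − α| = 11/175.
Ratio = (11/175) / (1/2) = 22/175.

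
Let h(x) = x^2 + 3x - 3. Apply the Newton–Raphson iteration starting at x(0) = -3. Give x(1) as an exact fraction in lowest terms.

-4

h'(x) = 2x + 3.
h(-3) = -3, h'(-3) = -3, so x(1) = (-3) - (-3)/(-3) = -4.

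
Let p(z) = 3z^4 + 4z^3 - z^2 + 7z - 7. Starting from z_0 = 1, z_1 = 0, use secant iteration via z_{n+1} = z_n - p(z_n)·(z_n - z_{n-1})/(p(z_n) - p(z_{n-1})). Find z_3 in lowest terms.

2197/2539

p(1) = 6, p(0) = -7. z_2 = 0 - (-7)·(0 - 1)/((-7) - 6) = 7/13.
p(0) = -7, p(7/13) = -75516/28561. z_3 = (7/13) - (-75516/28561)·((7/13) - 0)/((-75516/28561) - (-7)) = 2197/2539.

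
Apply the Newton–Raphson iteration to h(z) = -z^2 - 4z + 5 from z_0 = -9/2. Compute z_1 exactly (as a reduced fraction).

h'(z) = -2z - 4.
h(-9/2) = 11/4, h'(-9/2) = 5, so z_1 = (-9/2) - (11/4)/5 = -101/20.

-101/20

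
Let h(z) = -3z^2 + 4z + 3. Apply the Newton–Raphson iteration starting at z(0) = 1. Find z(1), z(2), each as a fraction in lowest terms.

z(1) = 3, z(2) = 15/7

h'(z) = -6z + 4.
h(1) = 4, h'(1) = -2, so z(1) = 1 - 4/(-2) = 3.
h(3) = -12, h'(3) = -14, so z(2) = 3 - (-12)/(-14) = 15/7.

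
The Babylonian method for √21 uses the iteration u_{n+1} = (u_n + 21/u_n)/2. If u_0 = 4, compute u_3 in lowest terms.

14720113/3212192

u_1 = (4 + 21/4)/2 = 37/8.
u_2 = (37/8 + 21/(37/8))/2 = 2713/592.
u_3 = (2713/592 + 21/(2713/592))/2 = 14720113/3212192.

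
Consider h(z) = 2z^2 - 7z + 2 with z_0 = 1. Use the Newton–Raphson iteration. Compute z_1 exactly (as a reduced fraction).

h'(z) = 4z - 7.
h(1) = -3, h'(1) = -3, so z_1 = 1 - (-3)/(-3) = 0.

0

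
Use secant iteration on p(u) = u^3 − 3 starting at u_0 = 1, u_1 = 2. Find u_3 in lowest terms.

p(1) = −2, p(2) = 5. u_2 = 2 − 5·(2 − 1)/(5 − (−2)) = 9/7.
p(2) = 5, p(9/7) = −300/343. u_3 = (9/7) − (−300/343)·((9/7) − 2)/((−300/343) − 5) = 561/403.

561/403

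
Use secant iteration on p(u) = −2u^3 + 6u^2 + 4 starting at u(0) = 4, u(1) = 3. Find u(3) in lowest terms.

p(4) = −28, p(3) = 4. u(2) = 3 − 4·(3 − 4)/(4 − (−28)) = 25/8.
p(3) = 4, p(25/8) = 399/256. u(3) = (25/8) − (399/256)·((25/8) − 3)/((399/256) − 4) = 2003/625.

2003/625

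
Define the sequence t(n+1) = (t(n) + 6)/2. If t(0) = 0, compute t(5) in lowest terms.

t(1) = (0 + 6)/2 = 3.
t(2) = (3 + 6)/2 = 9/2.
t(3) = ((9/2) + 6)/2 = 21/4.
t(4) = ((21/4) + 6)/2 = 45/8.
t(5) = ((45/8) + 6)/2 = 93/16.

93/16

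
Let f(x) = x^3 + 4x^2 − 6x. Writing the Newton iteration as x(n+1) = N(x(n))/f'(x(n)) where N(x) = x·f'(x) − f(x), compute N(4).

192

f'(x) = 3x^2 + 8x − 6.
N(x) = x·f'(x) − f(x) = x·(3x^2 + 8x − 6) − (x^3 + 4x^2 − 6x) = 2x^3 + 4x^2.
N(4) = 192.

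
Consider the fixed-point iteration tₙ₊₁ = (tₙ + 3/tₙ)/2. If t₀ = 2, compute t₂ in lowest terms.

t₁ = (2 + 3/2)/2 = 7/4.
t₂ = (7/4 + 3/(7/4))/2 = 97/56.

97/56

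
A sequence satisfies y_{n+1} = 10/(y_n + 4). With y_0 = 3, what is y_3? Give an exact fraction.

190/111

y_1 = 10/(3 + 4) = 10/7.
y_2 = 10/(10/7 + 4) = 35/19.
y_3 = 10/(35/19 + 4) = 190/111.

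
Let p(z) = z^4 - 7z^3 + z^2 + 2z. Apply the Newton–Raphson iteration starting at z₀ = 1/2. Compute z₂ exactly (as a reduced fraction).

1125/1696

p'(z) = 4z^3 - 21z^2 + 2z + 2.
p(1/2) = 7/16, p'(1/2) = -7/4, so z₁ = (1/2) - (7/16)/(-7/4) = 3/4.
p(3/4) = -147/256, p'(3/4) = -53/8, so z₂ = (3/4) - (-147/256)/(-53/8) = 1125/1696.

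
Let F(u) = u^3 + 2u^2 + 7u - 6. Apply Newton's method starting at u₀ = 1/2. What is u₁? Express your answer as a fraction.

9/13

F'(u) = 3u^2 + 4u + 7.
F(1/2) = -15/8, F'(1/2) = 39/4, so u₁ = (1/2) - (-15/8)/(39/4) = 9/13.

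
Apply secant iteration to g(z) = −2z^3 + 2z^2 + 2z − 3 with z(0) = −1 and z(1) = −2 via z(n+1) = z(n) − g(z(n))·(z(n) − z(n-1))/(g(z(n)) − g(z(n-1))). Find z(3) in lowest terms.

g(−1) = −1, g(−2) = 17. z(2) = (−2) − 17·((−2) − (−1))/(17 − (−1)) = −19/18.
g(−2) = 17, g(−19/18) = −1547/2916. z(3) = (−19/18) − (−1547/2916)·((−19/18) − (−2))/((−1547/2916) − 17) = −3260/3007.

−3260/3007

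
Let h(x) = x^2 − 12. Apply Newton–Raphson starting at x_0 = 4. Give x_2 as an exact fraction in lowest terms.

h'(x) = 2x.
h(4) = 4, h'(4) = 8, so x_1 = 4 − 4/8 = 7/2.
h(7/2) = 1/4, h'(7/2) = 7, so x_2 = (7/2) − (1/4)/7 = 97/28.

97/28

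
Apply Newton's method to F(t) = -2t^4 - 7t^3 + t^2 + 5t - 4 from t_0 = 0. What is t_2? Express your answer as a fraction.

F'(t) = -8t^3 - 21t^2 + 2t + 5.
F(0) = -4, F'(0) = 5, so t_1 = 0 - (-4)/5 = 4/5.
F(4/5) = -2352/625, F'(4/5) = -1367/125, so t_2 = (4/5) - (-2352/625)/(-1367/125) = 3116/6835.

3116/6835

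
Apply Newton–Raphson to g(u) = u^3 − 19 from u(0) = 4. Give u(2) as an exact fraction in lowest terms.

52187/19208

g'(u) = 3u^2.
g(4) = 45, g'(4) = 48, so u(1) = 4 − 45/48 = 49/16.
g(49/16) = 39825/4096, g'(49/16) = 7203/256, so u(2) = (49/16) − (39825/4096)/(7203/256) = 52187/19208.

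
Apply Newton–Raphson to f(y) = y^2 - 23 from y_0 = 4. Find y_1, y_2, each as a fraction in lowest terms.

y_1 = 39/8, y_2 = 2993/624

f'(y) = 2y.
f(4) = -7, f'(4) = 8, so y_1 = 4 - (-7)/8 = 39/8.
f(39/8) = 49/64, f'(39/8) = 39/4, so y_2 = (39/8) - (49/64)/(39/4) = 2993/624.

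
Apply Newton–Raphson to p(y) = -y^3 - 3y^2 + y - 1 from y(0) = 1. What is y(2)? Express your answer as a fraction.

p'(y) = -3y^2 - 6y + 1.
p(1) = -4, p'(1) = -8, so y(1) = 1 - (-4)/(-8) = 1/2.
p(1/2) = -11/8, p'(1/2) = -11/4, so y(2) = (1/2) - (-11/8)/(-11/4) = 0.

0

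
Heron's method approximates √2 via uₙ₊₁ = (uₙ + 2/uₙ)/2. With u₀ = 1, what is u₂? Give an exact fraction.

17/12

u₁ = (1 + 2/1)/2 = 3/2.
u₂ = (3/2 + 2/(3/2))/2 = 17/12.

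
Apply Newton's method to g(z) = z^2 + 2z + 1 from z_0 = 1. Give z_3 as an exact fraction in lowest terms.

g'(z) = 2z + 2.
g(1) = 4, g'(1) = 4, so z_1 = 1 − 4/4 = 0.
g(0) = 1, g'(0) = 2, so z_2 = 0 − 1/2 = −1/2.
g(−1/2) = 1/4, g'(−1/2) = 1, so z_3 = (−1/2) − (1/4)/1 = −3/4.

−3/4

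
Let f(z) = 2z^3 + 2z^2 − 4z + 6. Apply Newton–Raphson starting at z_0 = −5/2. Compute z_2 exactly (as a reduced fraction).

−843919/355414

f'(z) = 6z^2 + 4z − 4.
f(−5/2) = −11/4, f'(−5/2) = 47/2, so z_1 = (−5/2) − (−11/4)/(47/2) = −112/47.
f(−112/47) = −18150/103823, f'(−112/47) = 45372/2209, so z_2 = (−112/47) − (−18150/103823)/(45372/2209) = −843919/355414.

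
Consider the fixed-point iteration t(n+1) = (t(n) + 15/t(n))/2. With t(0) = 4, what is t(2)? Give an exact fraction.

1921/496

t(1) = (4 + 15/4)/2 = 31/8.
t(2) = (31/8 + 15/(31/8))/2 = 1921/496.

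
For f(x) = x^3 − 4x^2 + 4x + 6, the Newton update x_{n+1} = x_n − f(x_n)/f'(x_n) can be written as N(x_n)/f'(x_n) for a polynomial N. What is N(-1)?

f'(x) = 3x^2 − 8x + 4.
N(x) = x·f'(x) − f(x) = x·(3x^2 − 8x + 4) − (x^3 − 4x^2 + 4x + 6) = 2x^3 − 4x^2 − 6.
N(-1) = −12.

−12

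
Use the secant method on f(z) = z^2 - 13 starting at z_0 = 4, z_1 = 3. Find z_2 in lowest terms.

f(4) = 3, f(3) = -4. z_2 = 3 - (-4)·(3 - 4)/((-4) - 3) = 25/7.

25/7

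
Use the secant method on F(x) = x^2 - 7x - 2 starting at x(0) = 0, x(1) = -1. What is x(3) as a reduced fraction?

-3/11

F(0) = -2, F(-1) = 6. x(2) = (-1) - 6·((-1) - 0)/(6 - (-2)) = -1/4.
F(-1) = 6, F(-1/4) = -3/16. x(3) = (-1/4) - (-3/16)·((-1/4) - (-1))/((-3/16) - 6) = -3/11.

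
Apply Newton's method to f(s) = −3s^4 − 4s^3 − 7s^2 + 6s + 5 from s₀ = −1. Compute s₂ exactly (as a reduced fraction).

f'(s) = −12s^3 − 12s^2 − 14s + 6.
f(−1) = −7, f'(−1) = 20, so s₁ = (−1) − (−7)/20 = −13/20.
f(−13/20) = −207123/160000, f'(−13/20) = 26651/2000, so s₂ = (−13/20) − (−207123/160000)/(26651/2000) = −1178729/2132080.

−1178729/2132080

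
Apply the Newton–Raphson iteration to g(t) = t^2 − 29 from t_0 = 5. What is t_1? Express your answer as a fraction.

27/5

g'(t) = 2t.
g(5) = −4, g'(5) = 10, so t_1 = 5 − (−4)/10 = 27/5.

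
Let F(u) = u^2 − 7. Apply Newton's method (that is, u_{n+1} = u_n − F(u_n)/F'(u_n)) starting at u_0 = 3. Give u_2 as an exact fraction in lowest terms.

127/48

F'(u) = 2u.
F(3) = 2, F'(3) = 6, so u_1 = 3 − 2/6 = 8/3.
F(8/3) = 1/9, F'(8/3) = 16/3, so u_2 = (8/3) − (1/9)/(16/3) = 127/48.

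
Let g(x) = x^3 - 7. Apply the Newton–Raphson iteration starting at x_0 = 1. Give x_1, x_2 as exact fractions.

x_1 = 3, x_2 = 61/27

g'(x) = 3x^2.
g(1) = -6, g'(1) = 3, so x_1 = 1 - (-6)/3 = 3.
g(3) = 20, g'(3) = 27, so x_2 = 3 - 20/27 = 61/27.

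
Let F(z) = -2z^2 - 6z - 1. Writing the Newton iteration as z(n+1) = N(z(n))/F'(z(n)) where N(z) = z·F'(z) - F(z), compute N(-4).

F'(z) = -4z - 6.
N(z) = z·F'(z) - F(z) = z·(-4z - 6) - (-2z^2 - 6z - 1) = -2z^2 + 1.
N(-4) = -31.

-31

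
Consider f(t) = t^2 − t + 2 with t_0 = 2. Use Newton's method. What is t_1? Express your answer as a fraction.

2/3

f'(t) = 2t − 1.
f(2) = 4, f'(2) = 3, so t_1 = 2 − 4/3 = 2/3.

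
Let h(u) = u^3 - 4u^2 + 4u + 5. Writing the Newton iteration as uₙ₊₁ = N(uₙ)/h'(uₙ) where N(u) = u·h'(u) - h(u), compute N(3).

13

h'(u) = 3u^2 - 8u + 4.
N(u) = u·h'(u) - h(u) = u·(3u^2 - 8u + 4) - (u^3 - 4u^2 + 4u + 5) = 2u^3 - 4u^2 - 5.
N(3) = 13.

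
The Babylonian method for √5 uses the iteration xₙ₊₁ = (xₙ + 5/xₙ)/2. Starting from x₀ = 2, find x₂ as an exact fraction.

161/72

x₁ = (2 + 5/2)/2 = 9/4.
x₂ = (9/4 + 5/(9/4))/2 = 161/72.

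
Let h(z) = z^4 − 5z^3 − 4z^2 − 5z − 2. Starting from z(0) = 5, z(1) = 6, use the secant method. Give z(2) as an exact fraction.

962/167

h(5) = −127, h(6) = 40. z(2) = 6 − 40·(6 − 5)/(40 − (−127)) = 962/167.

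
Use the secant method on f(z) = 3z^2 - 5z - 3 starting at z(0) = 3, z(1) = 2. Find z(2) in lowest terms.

21/10

f(3) = 9, f(2) = -1. z(2) = 2 - (-1)·(2 - 3)/((-1) - 9) = 21/10.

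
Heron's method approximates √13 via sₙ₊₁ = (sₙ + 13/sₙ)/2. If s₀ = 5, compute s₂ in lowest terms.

s₁ = (5 + 13/5)/2 = 19/5.
s₂ = (19/5 + 13/(19/5))/2 = 343/95.

343/95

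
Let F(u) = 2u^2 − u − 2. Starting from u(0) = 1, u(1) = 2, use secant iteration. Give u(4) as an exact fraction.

F(1) = −1, F(2) = 4. u(2) = 2 − 4·(2 − 1)/(4 − (−1)) = 6/5.
F(2) = 4, F(6/5) = −8/25. u(3) = (6/5) − (−8/25)·((6/5) − 2)/((−8/25) − 4) = 34/27.
F(6/5) = −8/25, F(34/27) = −64/729. u(4) = (34/27) − (−64/729)·((34/27) − (6/5))/((−64/729) − (−8/25)) = 678/529.

678/529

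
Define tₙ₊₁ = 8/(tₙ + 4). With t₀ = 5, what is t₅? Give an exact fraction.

t₁ = 8/(5 + 4) = 8/9.
t₂ = 8/(8/9 + 4) = 18/11.
t₃ = 8/(18/11 + 4) = 44/31.
t₄ = 8/(44/31 + 4) = 31/21.
t₅ = 8/(31/21 + 4) = 168/115.

168/115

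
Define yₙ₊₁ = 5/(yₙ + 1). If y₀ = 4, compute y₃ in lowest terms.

10/7

y₁ = 5/(4 + 1) = 1.
y₂ = 5/(1 + 1) = 5/2.
y₃ = 5/(5/2 + 1) = 10/7.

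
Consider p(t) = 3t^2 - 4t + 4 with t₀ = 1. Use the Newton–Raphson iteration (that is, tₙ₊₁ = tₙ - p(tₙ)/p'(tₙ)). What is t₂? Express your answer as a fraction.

p'(t) = 6t - 4.
p(1) = 3, p'(1) = 2, so t₁ = 1 - 3/2 = -1/2.
p(-1/2) = 27/4, p'(-1/2) = -7, so t₂ = (-1/2) - (27/4)/(-7) = 13/28.

13/28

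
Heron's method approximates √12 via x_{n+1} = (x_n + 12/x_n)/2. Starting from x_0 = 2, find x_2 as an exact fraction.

7/2

x_1 = (2 + 12/2)/2 = 4.
x_2 = (4 + 12/4)/2 = 7/2.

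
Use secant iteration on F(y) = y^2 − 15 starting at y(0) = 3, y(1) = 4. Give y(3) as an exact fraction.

213/55

F(3) = −6, F(4) = 1. y(2) = 4 − 1·(4 − 3)/(1 − (−6)) = 27/7.
F(4) = 1, F(27/7) = −6/49. y(3) = (27/7) − (−6/49)·((27/7) − 4)/((−6/49) − 1) = 213/55.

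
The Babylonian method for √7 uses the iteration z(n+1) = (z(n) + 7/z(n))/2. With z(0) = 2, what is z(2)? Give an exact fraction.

z(1) = (2 + 7/2)/2 = 11/4.
z(2) = (11/4 + 7/(11/4))/2 = 233/88.

233/88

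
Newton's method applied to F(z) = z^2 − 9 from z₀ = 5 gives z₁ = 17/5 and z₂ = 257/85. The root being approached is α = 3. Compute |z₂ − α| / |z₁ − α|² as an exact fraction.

5/34

z₁ − α = 17/5 − 3 = 2/5, so |z₁ − α| = 2/5.
z₂ − α = 257/85 − 3 = 2/85, so |z₂ − α| = 2/85.
|z₁ − α|² = 4/25.
Ratio = (2/85) / (4/25) = 5/34.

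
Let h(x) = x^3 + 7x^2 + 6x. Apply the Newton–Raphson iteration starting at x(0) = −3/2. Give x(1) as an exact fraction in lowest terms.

−12/11

h'(x) = 3x^2 + 14x + 6.
h(−3/2) = 27/8, h'(−3/2) = −33/4, so x(1) = (−3/2) − (27/8)/(−33/4) = −12/11.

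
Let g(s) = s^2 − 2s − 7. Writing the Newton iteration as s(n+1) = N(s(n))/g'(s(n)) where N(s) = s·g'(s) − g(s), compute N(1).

g'(s) = 2s − 2.
N(s) = s·g'(s) − g(s) = s·(2s − 2) − (s^2 − 2s − 7) = s^2 + 7.
N(1) = 8.

8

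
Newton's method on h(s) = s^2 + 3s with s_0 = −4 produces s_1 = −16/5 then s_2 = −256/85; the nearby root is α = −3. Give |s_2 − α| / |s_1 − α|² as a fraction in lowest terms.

5/17

s_1 − α = −16/5 − (−3) = −16/5 + 3 = −1/5, so |s_1 − α| = 1/5.
s_2 − α = −256/85 − (−3) = −256/85 + 3 = −1/85, so |s_2 − α| = 1/85.
|s_1 − α|² = 1/25.
Ratio = (1/85) / (1/25) = 5/17.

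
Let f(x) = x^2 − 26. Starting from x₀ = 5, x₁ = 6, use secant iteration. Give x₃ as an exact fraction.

311/61

f(5) = −1, f(6) = 10. x₂ = 6 − 10·(6 − 5)/(10 − (−1)) = 56/11.
f(6) = 10, f(56/11) = −10/121. x₃ = (56/11) − (−10/121)·((56/11) − 6)/((−10/121) − 10) = 311/61.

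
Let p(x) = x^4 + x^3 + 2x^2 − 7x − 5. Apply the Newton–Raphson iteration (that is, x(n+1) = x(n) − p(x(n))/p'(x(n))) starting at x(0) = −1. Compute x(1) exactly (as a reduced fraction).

−2/3

p'(x) = 4x^3 + 3x^2 + 4x − 7.
p(−1) = 4, p'(−1) = −12, so x(1) = (−1) − 4/(−12) = −2/3.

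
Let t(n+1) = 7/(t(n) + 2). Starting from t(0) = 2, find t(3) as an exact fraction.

105/58

t(1) = 7/(2 + 2) = 7/4.
t(2) = 7/(7/4 + 2) = 28/15.
t(3) = 7/(28/15 + 2) = 105/58.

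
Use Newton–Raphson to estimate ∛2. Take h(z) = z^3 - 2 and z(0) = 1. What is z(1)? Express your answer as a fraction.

h'(z) = 3z^2.
h(1) = -1, h'(1) = 3, so z(1) = 1 - (-1)/3 = 4/3.

4/3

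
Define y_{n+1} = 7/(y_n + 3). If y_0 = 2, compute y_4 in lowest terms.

707/457

y_1 = 7/(2 + 3) = 7/5.
y_2 = 7/(7/5 + 3) = 35/22.
y_3 = 7/(35/22 + 3) = 154/101.
y_4 = 7/(154/101 + 3) = 707/457.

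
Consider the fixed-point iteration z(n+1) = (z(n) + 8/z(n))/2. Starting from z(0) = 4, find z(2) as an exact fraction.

17/6

z(1) = (4 + 8/4)/2 = 3.
z(2) = (3 + 8/3)/2 = 17/6.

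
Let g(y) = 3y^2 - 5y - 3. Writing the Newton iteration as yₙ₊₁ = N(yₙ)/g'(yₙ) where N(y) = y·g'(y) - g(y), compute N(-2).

g'(y) = 6y - 5.
N(y) = y·g'(y) - g(y) = y·(6y - 5) - (3y^2 - 5y - 3) = 3y^2 + 3.
N(-2) = 15.

15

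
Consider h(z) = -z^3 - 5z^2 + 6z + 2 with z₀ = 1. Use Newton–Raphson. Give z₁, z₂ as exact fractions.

z₁ = 9/7, z₂ = 4979/4053

h'(z) = -3z^2 - 10z + 6.
h(1) = 2, h'(1) = -7, so z₁ = 1 - 2/(-7) = 9/7.
h(9/7) = -232/343, h'(9/7) = -579/49, so z₂ = (9/7) - (-232/343)/(-579/49) = 4979/4053.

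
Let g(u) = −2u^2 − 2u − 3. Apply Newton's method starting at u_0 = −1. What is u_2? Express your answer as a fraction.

g'(u) = −4u − 2.
g(−1) = −3, g'(−1) = 2, so u_1 = (−1) − (−3)/2 = 1/2.
g(1/2) = −9/2, g'(1/2) = −4, so u_2 = (1/2) − (−9/2)/(−4) = −5/8.

−5/8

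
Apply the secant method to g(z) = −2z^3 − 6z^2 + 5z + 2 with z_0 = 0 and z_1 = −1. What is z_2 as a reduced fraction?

g(0) = 2, g(−1) = −7. z_2 = (−1) − (−7)·((−1) − 0)/((−7) − 2) = −2/9.

−2/9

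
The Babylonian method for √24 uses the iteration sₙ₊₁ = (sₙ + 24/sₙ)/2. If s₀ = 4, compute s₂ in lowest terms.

s₁ = (4 + 24/4)/2 = 5.
s₂ = (5 + 24/5)/2 = 49/10.

49/10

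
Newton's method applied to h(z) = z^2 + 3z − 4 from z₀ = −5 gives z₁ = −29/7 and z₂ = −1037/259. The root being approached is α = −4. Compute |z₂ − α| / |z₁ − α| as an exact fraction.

z₁ − α = −29/7 − (−4) = −29/7 + 4 = −1/7, so |z₁ − α| = 1/7.
z₂ − α = −1037/259 − (−4) = −1037/259 + 4 = −1/259, so |z₂ − α| = 1/259.
Ratio = (1/259) / (1/7) = 1/37.

1/37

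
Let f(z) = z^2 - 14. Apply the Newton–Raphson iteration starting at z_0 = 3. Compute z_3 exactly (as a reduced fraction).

2133553/570216

f'(z) = 2z.
f(3) = -5, f'(3) = 6, so z_1 = 3 - (-5)/6 = 23/6.
f(23/6) = 25/36, f'(23/6) = 23/3, so z_2 = (23/6) - (25/36)/(23/3) = 1033/276.
f(1033/276) = 625/76176, f'(1033/276) = 1033/138, so z_3 = (1033/276) - (625/76176)/(1033/138) = 2133553/570216.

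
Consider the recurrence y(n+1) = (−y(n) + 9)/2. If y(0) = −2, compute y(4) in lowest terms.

43/16

y(1) = (−(−2) + 9)/2 = 11/2.
y(2) = (−(11/2) + 9)/2 = 7/4.
y(3) = (−(7/4) + 9)/2 = 29/8.
y(4) = (−(29/8) + 9)/2 = 43/16.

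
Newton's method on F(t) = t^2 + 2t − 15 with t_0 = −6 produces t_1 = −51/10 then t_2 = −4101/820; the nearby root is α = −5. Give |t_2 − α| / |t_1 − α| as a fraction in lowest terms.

1/82

t_1 − α = −51/10 − (−5) = −51/10 + 5 = −1/10, so |t_1 − α| = 1/10.
t_2 − α = −4101/820 − (−5) = −4101/820 + 5 = −1/820, so |t_2 − α| = 1/820.
Ratio = (1/820) / (1/10) = 1/82.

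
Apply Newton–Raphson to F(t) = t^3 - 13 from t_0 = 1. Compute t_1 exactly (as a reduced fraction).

5

F'(t) = 3t^2.
F(1) = -12, F'(1) = 3, so t_1 = 1 - (-12)/3 = 5.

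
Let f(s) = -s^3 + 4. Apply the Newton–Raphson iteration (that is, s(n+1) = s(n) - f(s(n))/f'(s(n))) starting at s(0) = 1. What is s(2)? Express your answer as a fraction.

f'(s) = -3s^2.
f(1) = 3, f'(1) = -3, so s(1) = 1 - 3/(-3) = 2.
f(2) = -4, f'(2) = -12, so s(2) = 2 - (-4)/(-12) = 5/3.

5/3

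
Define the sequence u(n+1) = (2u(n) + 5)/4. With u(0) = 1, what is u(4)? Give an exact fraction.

77/32

u(1) = (2·1 + 5)/4 = 7/4.
u(2) = (2·(7/4) + 5)/4 = 17/8.
u(3) = (2·(17/8) + 5)/4 = 37/16.
u(4) = (2·(37/16) + 5)/4 = 77/32.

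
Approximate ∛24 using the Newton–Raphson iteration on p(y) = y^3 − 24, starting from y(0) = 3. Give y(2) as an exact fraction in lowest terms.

13162/4563

p'(y) = 3y^2.
p(3) = 3, p'(3) = 27, so y(1) = 3 − 3/27 = 26/9.
p(26/9) = 80/729, p'(26/9) = 676/27, so y(2) = (26/9) − (80/729)/(676/27) = 13162/4563.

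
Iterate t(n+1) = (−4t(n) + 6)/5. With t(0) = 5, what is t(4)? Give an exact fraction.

1526/625

t(1) = (−4·5 + 6)/5 = −14/5.
t(2) = (−4·(−14/5) + 6)/5 = 86/25.
t(3) = (−4·(86/25) + 6)/5 = −194/125.
t(4) = (−4·(−194/125) + 6)/5 = 1526/625.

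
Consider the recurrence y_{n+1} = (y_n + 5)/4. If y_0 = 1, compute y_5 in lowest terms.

y_1 = (1 + 5)/4 = 3/2.
y_2 = ((3/2) + 5)/4 = 13/8.
y_3 = ((13/8) + 5)/4 = 53/32.
y_4 = ((53/32) + 5)/4 = 213/128.
y_5 = ((213/128) + 5)/4 = 853/512.

853/512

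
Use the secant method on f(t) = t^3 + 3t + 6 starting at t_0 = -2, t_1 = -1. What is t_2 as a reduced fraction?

-6/5

f(-2) = -8, f(-1) = 2. t_2 = (-1) - 2·((-1) - (-2))/(2 - (-8)) = -6/5.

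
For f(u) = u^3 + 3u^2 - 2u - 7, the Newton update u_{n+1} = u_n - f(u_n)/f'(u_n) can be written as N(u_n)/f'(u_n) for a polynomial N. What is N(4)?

183

f'(u) = 3u^2 + 6u - 2.
N(u) = u·f'(u) - f(u) = u·(3u^2 + 6u - 2) - (u^3 + 3u^2 - 2u - 7) = 2u^3 + 3u^2 + 7.
N(4) = 183.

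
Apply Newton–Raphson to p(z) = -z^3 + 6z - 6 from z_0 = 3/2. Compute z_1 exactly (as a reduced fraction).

p'(z) = -3z^2 + 6.
p(3/2) = -3/8, p'(3/2) = -3/4, so z_1 = (3/2) - (-3/8)/(-3/4) = 1.

1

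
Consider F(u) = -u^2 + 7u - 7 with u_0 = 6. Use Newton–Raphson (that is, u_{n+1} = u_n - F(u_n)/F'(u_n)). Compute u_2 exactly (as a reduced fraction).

666/115

F'(u) = -2u + 7.
F(6) = -1, F'(6) = -5, so u_1 = 6 - (-1)/(-5) = 29/5.
F(29/5) = -1/25, F'(29/5) = -23/5, so u_2 = (29/5) - (-1/25)/(-23/5) = 666/115.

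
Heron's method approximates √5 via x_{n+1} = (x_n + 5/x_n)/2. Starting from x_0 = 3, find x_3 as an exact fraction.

x_1 = (3 + 5/3)/2 = 7/3.
x_2 = (7/3 + 5/(7/3))/2 = 47/21.
x_3 = (47/21 + 5/(47/21))/2 = 2207/987.

2207/987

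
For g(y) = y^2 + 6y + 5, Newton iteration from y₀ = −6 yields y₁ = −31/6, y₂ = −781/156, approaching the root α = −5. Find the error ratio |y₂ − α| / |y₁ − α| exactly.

1/26

y₁ − α = −31/6 − (−5) = −31/6 + 5 = −1/6, so |y₁ − α| = 1/6.
y₂ − α = −781/156 − (−5) = −781/156 + 5 = −1/156, so |y₂ − α| = 1/156.
Ratio = (1/156) / (1/6) = 1/26.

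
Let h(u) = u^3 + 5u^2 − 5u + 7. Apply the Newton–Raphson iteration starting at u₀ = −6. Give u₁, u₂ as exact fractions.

h'(u) = 3u^2 + 10u − 5.
h(−6) = 1, h'(−6) = 43, so u₁ = (−6) − 1/43 = −259/43.
h(−259/43) = −560/79507, h'(−259/43) = 80628/1849, so u₂ = (−259/43) − (−560/79507)/(80628/1849) = −5220523/866751.

u₁ = −259/43, u₂ = −5220523/866751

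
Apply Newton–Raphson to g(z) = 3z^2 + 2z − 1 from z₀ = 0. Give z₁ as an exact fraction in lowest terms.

g'(z) = 6z + 2.
g(0) = −1, g'(0) = 2, so z₁ = 0 − (−1)/2 = 1/2.

1/2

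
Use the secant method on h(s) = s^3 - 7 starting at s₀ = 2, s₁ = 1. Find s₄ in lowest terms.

h(2) = 1, h(1) = -6. s₂ = 1 - (-6)·(1 - 2)/((-6) - 1) = 13/7.
h(1) = -6, h(13/7) = -204/343. s₃ = (13/7) - (-204/343)·((13/7) - 1)/((-204/343) - (-6)) = 201/103.
h(13/7) = -204/343, h(201/103) = 471512/1092727. s₄ = (201/103) - (471512/1092727)·((201/103) - (13/7))/((471512/1092727) - (-204/343)) = 10814185/5656543.

10814185/5656543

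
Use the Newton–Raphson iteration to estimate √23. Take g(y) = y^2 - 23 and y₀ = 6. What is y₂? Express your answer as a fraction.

6793/1416

g'(y) = 2y.
g(6) = 13, g'(6) = 12, so y₁ = 6 - 13/12 = 59/12.
g(59/12) = 169/144, g'(59/12) = 59/6, so y₂ = (59/12) - (169/144)/(59/6) = 6793/1416.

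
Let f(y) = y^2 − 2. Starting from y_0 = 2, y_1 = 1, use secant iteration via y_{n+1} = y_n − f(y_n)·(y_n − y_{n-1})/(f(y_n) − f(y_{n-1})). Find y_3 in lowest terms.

f(2) = 2, f(1) = −1. y_2 = 1 − (−1)·(1 − 2)/((−1) − 2) = 4/3.
f(1) = −1, f(4/3) = −2/9. y_3 = (4/3) − (−2/9)·((4/3) − 1)/((−2/9) − (−1)) = 10/7.

10/7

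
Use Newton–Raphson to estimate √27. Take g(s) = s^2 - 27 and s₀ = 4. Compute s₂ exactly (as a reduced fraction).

g'(s) = 2s.
g(4) = -11, g'(4) = 8, so s₁ = 4 - (-11)/8 = 43/8.
g(43/8) = 121/64, g'(43/8) = 43/4, so s₂ = (43/8) - (121/64)/(43/4) = 3577/688.

3577/688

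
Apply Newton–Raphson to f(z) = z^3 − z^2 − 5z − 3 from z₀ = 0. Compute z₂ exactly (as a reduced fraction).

f'(z) = 3z^2 − 2z − 5.
f(0) = −3, f'(0) = −5, so z₁ = 0 − (−3)/(−5) = −3/5.
f(−3/5) = −72/125, f'(−3/5) = −68/25, so z₂ = (−3/5) − (−72/125)/(−68/25) = −69/85.

−69/85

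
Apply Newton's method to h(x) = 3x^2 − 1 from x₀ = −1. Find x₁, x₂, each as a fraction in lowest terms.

x₁ = −2/3, x₂ = −7/12

h'(x) = 6x.
h(−1) = 2, h'(−1) = −6, so x₁ = (−1) − 2/(−6) = −2/3.
h(−2/3) = 1/3, h'(−2/3) = −4, so x₂ = (−2/3) − (1/3)/(−4) = −7/12.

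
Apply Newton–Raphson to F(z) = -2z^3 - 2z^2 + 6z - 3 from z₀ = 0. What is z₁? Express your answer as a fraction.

1/2

F'(z) = -6z^2 - 4z + 6.
F(0) = -3, F'(0) = 6, so z₁ = 0 - (-3)/6 = 1/2.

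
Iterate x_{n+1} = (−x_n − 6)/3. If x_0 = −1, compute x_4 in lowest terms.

−121/81

x_1 = (−(−1) − 6)/3 = −5/3.
x_2 = (−(−5/3) − 6)/3 = −13/9.
x_3 = (−(−13/9) − 6)/3 = −41/27.
x_4 = (−(−41/27) − 6)/3 = −121/81.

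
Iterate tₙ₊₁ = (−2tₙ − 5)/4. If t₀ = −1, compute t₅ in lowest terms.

t₁ = (−2·(−1) − 5)/4 = −3/4.
t₂ = (−2·(−3/4) − 5)/4 = −7/8.
t₃ = (−2·(−7/8) − 5)/4 = −13/16.
t₄ = (−2·(−13/16) − 5)/4 = −27/32.
t₅ = (−2·(−27/32) − 5)/4 = −53/64.

−53/64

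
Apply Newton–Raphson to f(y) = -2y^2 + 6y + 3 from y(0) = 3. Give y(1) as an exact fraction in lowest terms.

f'(y) = -4y + 6.
f(3) = 3, f'(3) = -6, so y(1) = 3 - 3/(-6) = 7/2.

7/2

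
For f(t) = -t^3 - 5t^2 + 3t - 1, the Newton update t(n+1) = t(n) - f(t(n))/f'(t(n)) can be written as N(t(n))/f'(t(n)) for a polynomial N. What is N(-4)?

f'(t) = -3t^2 - 10t + 3.
N(t) = t·f'(t) - f(t) = t·(-3t^2 - 10t + 3) - (-t^3 - 5t^2 + 3t - 1) = -2t^3 - 5t^2 + 1.
N(-4) = 49.

49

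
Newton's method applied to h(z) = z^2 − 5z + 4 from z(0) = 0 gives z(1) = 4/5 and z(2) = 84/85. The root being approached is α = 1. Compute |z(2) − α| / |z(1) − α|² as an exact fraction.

5/17

z(1) − α = 4/5 − 1 = −1/5, so |z(1) − α| = 1/5.
z(2) − α = 84/85 − 1 = −1/85, so |z(2) − α| = 1/85.
|z(1) − α|² = 1/25.
Ratio = (1/85) / (1/25) = 5/17.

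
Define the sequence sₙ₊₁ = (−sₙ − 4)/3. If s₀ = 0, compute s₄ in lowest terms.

−80/81

s₁ = (−0 − 4)/3 = −4/3.
s₂ = (−(−4/3) − 4)/3 = −8/9.
s₃ = (−(−8/9) − 4)/3 = −28/27.
s₄ = (−(−28/27) − 4)/3 = −80/81.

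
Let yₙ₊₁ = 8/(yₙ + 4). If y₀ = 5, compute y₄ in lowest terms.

31/21

y₁ = 8/(5 + 4) = 8/9.
y₂ = 8/(8/9 + 4) = 18/11.
y₃ = 8/(18/11 + 4) = 44/31.
y₄ = 8/(44/31 + 4) = 31/21.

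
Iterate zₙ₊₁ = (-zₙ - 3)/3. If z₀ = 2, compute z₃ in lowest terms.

-23/27

z₁ = (-2 - 3)/3 = -5/3.
z₂ = (-(-5/3) - 3)/3 = -4/9.
z₃ = (-(-4/9) - 3)/3 = -23/27.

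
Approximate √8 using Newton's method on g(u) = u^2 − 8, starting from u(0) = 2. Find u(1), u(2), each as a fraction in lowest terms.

u(1) = 3, u(2) = 17/6

g'(u) = 2u.
g(2) = −4, g'(2) = 4, so u(1) = 2 − (−4)/4 = 3.
g(3) = 1, g'(3) = 6, so u(2) = 3 − 1/6 = 17/6.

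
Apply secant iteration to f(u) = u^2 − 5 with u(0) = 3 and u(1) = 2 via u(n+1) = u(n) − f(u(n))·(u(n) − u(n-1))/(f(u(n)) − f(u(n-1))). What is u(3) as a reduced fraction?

47/21

f(3) = 4, f(2) = −1. u(2) = 2 − (−1)·(2 − 3)/((−1) − 4) = 11/5.
f(2) = −1, f(11/5) = −4/25. u(3) = (11/5) − (−4/25)·((11/5) − 2)/((−4/25) − (−1)) = 47/21.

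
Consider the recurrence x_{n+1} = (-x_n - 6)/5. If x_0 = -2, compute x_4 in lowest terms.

-626/625

x_1 = (-(-2) - 6)/5 = -4/5.
x_2 = (-(-4/5) - 6)/5 = -26/25.
x_3 = (-(-26/25) - 6)/5 = -124/125.
x_4 = (-(-124/125) - 6)/5 = -626/625.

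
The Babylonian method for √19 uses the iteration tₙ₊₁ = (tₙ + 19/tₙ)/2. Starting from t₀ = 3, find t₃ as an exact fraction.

268753/61656

t₁ = (3 + 19/3)/2 = 14/3.
t₂ = (14/3 + 19/(14/3))/2 = 367/84.
t₃ = (367/84 + 19/(367/84))/2 = 268753/61656.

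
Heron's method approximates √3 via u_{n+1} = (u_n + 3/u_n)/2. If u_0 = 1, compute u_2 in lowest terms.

7/4

u_1 = (1 + 3/1)/2 = 2.
u_2 = (2 + 3/2)/2 = 7/4.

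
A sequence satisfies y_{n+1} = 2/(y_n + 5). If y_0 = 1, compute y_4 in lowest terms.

y_1 = 2/(1 + 5) = 1/3.
y_2 = 2/(1/3 + 5) = 3/8.
y_3 = 2/(3/8 + 5) = 16/43.
y_4 = 2/(16/43 + 5) = 86/231.

86/231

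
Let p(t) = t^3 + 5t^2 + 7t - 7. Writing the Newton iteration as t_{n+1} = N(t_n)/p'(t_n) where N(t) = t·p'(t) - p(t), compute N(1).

14

p'(t) = 3t^2 + 10t + 7.
N(t) = t·p'(t) - p(t) = t·(3t^2 + 10t + 7) - (t^3 + 5t^2 + 7t - 7) = 2t^3 + 5t^2 + 7.
N(1) = 14.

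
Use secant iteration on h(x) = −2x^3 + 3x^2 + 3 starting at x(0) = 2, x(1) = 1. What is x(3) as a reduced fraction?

48/23

h(2) = −1, h(1) = 4. x(2) = 1 − 4·(1 − 2)/(4 − (−1)) = 9/5.
h(1) = 4, h(9/5) = 132/125. x(3) = (9/5) − (132/125)·((9/5) − 1)/((132/125) − 4) = 48/23.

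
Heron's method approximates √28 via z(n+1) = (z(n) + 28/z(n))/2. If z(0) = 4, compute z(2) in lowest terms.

233/44

z(1) = (4 + 28/4)/2 = 11/2.
z(2) = (11/2 + 28/(11/2))/2 = 233/44.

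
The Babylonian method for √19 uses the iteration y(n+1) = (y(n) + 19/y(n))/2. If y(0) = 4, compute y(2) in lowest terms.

2441/560

y(1) = (4 + 19/4)/2 = 35/8.
y(2) = (35/8 + 19/(35/8))/2 = 2441/560.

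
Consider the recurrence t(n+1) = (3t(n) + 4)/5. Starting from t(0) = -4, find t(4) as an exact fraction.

t(1) = (3·(-4) + 4)/5 = -8/5.
t(2) = (3·(-8/5) + 4)/5 = -4/25.
t(3) = (3·(-4/25) + 4)/5 = 88/125.
t(4) = (3·(88/125) + 4)/5 = 764/625.

764/625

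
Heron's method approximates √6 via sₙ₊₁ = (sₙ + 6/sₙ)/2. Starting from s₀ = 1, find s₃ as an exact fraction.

s₁ = (1 + 6/1)/2 = 7/2.
s₂ = (7/2 + 6/(7/2))/2 = 73/28.
s₃ = (73/28 + 6/(73/28))/2 = 10033/4088.

10033/4088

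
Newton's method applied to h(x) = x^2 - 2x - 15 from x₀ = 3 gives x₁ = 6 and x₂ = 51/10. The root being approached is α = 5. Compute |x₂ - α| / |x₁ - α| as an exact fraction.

x₁ - α = 6 - 5 = 1, so |x₁ - α| = 1.
x₂ - α = 51/10 - 5 = 1/10, so |x₂ - α| = 1/10.
Ratio = (1/10) / 1 = 1/10.

1/10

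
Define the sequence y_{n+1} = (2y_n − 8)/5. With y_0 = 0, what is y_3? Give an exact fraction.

−312/125

y_1 = (2·0 − 8)/5 = −8/5.
y_2 = (2·(−8/5) − 8)/5 = −56/25.
y_3 = (2·(−56/25) − 8)/5 = −312/125.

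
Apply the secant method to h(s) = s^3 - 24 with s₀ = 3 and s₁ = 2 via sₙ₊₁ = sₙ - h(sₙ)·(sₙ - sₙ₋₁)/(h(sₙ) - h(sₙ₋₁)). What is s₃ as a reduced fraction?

h(3) = 3, h(2) = -16. s₂ = 2 - (-16)·(2 - 3)/((-16) - 3) = 54/19.
h(2) = -16, h(54/19) = -7152/6859. s₃ = (54/19) - (-7152/6859)·((54/19) - 2)/((-7152/6859) - (-16)) = 4650/1603.

4650/1603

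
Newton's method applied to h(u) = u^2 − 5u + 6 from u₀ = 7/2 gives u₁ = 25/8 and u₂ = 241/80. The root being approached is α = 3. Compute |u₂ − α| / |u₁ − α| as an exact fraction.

u₁ − α = 25/8 − 3 = 1/8, so |u₁ − α| = 1/8.
u₂ − α = 241/80 − 3 = 1/80, so |u₂ − α| = 1/80.
Ratio = (1/80) / (1/8) = 1/10.

1/10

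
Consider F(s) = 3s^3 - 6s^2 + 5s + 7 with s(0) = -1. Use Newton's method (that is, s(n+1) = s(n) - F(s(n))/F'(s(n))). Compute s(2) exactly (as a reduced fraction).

F'(s) = 9s^2 - 12s + 5.
F(-1) = -7, F'(-1) = 26, so s(1) = (-1) - (-7)/26 = -19/26.
F(-19/26) = -18081/17576, F'(-19/26) = 12557/676, so s(2) = (-19/26) - (-18081/17576)/(12557/676) = -110251/163241.

-110251/163241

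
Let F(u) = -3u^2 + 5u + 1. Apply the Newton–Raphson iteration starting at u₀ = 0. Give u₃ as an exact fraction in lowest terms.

-26377/146165

F'(u) = -6u + 5.
F(0) = 1, F'(0) = 5, so u₁ = 0 - 1/5 = -1/5.
F(-1/5) = -3/25, F'(-1/5) = 31/5, so u₂ = (-1/5) - (-3/25)/(31/5) = -28/155.
F(-28/155) = -27/24025, F'(-28/155) = 943/155, so u₃ = (-28/155) - (-27/24025)/(943/155) = -26377/146165.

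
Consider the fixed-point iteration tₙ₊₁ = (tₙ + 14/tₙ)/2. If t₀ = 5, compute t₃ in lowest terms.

17049841/4556760

t₁ = (5 + 14/5)/2 = 39/10.
t₂ = (39/10 + 14/(39/10))/2 = 2921/780.
t₃ = (2921/780 + 14/(2921/780))/2 = 17049841/4556760.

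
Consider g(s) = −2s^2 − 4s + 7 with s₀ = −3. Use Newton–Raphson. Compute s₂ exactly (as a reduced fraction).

g'(s) = −4s − 4.
g(−3) = 1, g'(−3) = 8, so s₁ = (−3) − 1/8 = −25/8.
g(−25/8) = −1/32, g'(−25/8) = 17/2, so s₂ = (−25/8) − (−1/32)/(17/2) = −849/272.

−849/272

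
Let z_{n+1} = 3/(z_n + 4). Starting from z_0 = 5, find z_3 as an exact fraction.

39/61

z_1 = 3/(5 + 4) = 1/3.
z_2 = 3/(1/3 + 4) = 9/13.
z_3 = 3/(9/13 + 4) = 39/61.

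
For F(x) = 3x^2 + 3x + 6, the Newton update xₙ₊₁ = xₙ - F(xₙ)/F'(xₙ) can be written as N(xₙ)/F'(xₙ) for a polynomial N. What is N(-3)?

21

F'(x) = 6x + 3.
N(x) = x·F'(x) - F(x) = x·(6x + 3) - (3x^2 + 3x + 6) = 3x^2 - 6.
N(-3) = 21.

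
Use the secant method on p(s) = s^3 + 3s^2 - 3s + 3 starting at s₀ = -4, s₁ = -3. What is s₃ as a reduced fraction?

-1385/349

p(-4) = -1, p(-3) = 12. s₂ = (-3) - 12·((-3) - (-4))/(12 - (-1)) = -51/13.
p(-3) = 12, p(-51/13) = 1236/2197. s₃ = (-51/13) - (1236/2197)·((-51/13) - (-3))/((1236/2197) - 12) = -1385/349.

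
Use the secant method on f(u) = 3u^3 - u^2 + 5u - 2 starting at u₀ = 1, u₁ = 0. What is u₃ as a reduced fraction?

98/243

f(1) = 5, f(0) = -2. u₂ = 0 - (-2)·(0 - 1)/((-2) - 5) = 2/7.
f(0) = -2, f(2/7) = -200/343. u₃ = (2/7) - (-200/343)·((2/7) - 0)/((-200/343) - (-2)) = 98/243.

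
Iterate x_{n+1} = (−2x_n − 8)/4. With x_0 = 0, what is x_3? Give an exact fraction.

x_1 = (−2·0 − 8)/4 = −2.
x_2 = (−2·(−2) − 8)/4 = −1.
x_3 = (−2·(−1) − 8)/4 = −3/2.

−3/2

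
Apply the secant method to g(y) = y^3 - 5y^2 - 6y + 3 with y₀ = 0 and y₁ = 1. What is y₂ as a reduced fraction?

g(0) = 3, g(1) = -7. y₂ = 1 - (-7)·(1 - 0)/((-7) - 3) = 3/10.

3/10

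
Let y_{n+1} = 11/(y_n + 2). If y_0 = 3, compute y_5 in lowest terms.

4675/1917

y_1 = 11/(3 + 2) = 11/5.
y_2 = 11/(11/5 + 2) = 55/21.
y_3 = 11/(55/21 + 2) = 231/97.
y_4 = 11/(231/97 + 2) = 1067/425.
y_5 = 11/(1067/425 + 2) = 4675/1917.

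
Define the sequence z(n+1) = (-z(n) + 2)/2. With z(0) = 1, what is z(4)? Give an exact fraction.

11/16

z(1) = (-1 + 2)/2 = 1/2.
z(2) = (-(1/2) + 2)/2 = 3/4.
z(3) = (-(3/4) + 2)/2 = 5/8.
z(4) = (-(5/8) + 2)/2 = 11/16.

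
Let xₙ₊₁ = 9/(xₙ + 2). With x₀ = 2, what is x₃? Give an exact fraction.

x₁ = 9/(2 + 2) = 9/4.
x₂ = 9/(9/4 + 2) = 36/17.
x₃ = 9/(36/17 + 2) = 153/70.

153/70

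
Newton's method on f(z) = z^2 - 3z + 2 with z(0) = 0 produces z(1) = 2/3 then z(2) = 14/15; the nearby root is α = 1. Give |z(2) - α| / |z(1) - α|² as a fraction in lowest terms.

3/5

z(1) - α = 2/3 - 1 = -1/3, so |z(1) - α| = 1/3.
z(2) - α = 14/15 - 1 = -1/15, so |z(2) - α| = 1/15.
|z(1) - α|² = 1/9.
Ratio = (1/15) / (1/9) = 3/5.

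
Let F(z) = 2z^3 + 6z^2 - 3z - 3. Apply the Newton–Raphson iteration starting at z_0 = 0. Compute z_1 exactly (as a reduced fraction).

-1

F'(z) = 6z^2 + 12z - 3.
F(0) = -3, F'(0) = -3, so z_1 = 0 - (-3)/(-3) = -1.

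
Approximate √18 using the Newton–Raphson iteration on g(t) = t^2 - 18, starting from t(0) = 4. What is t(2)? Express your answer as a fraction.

577/136

g'(t) = 2t.
g(4) = -2, g'(4) = 8, so t(1) = 4 - (-2)/8 = 17/4.
g(17/4) = 1/16, g'(17/4) = 17/2, so t(2) = (17/4) - (1/16)/(17/2) = 577/136.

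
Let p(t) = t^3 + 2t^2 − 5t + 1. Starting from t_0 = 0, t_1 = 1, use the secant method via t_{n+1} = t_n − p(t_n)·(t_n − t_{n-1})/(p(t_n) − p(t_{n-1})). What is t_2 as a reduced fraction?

1/2

p(0) = 1, p(1) = −1. t_2 = 1 − (−1)·(1 − 0)/((−1) − 1) = 1/2.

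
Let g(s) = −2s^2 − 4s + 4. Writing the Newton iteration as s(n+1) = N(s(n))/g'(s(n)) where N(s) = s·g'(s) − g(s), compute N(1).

g'(s) = −4s − 4.
N(s) = s·g'(s) − g(s) = s·(−4s − 4) − (−2s^2 − 4s + 4) = −2s^2 − 4.
N(1) = −6.

−6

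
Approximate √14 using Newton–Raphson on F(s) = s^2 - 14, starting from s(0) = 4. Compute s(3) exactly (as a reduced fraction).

F'(s) = 2s.
F(4) = 2, F'(4) = 8, so s(1) = 4 - 2/8 = 15/4.
F(15/4) = 1/16, F'(15/4) = 15/2, so s(2) = (15/4) - (1/16)/(15/2) = 449/120.
F(449/120) = 1/14400, F'(449/120) = 449/60, so s(3) = (449/120) - (1/14400)/(449/60) = 403201/107760.

403201/107760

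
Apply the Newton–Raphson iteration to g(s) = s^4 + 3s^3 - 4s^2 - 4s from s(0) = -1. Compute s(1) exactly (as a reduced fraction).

-7/9

g'(s) = 4s^3 + 9s^2 - 8s - 4.
g(-1) = -2, g'(-1) = 9, so s(1) = (-1) - (-2)/9 = -7/9.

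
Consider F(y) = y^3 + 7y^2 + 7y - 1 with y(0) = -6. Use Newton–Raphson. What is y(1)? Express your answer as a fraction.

-179/31

F'(y) = 3y^2 + 14y + 7.
F(-6) = -7, F'(-6) = 31, so y(1) = (-6) - (-7)/31 = -179/31.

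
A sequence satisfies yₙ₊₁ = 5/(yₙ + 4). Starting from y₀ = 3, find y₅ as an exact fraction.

y₁ = 5/(3 + 4) = 5/7.
y₂ = 5/(5/7 + 4) = 35/33.
y₃ = 5/(35/33 + 4) = 165/167.
y₄ = 5/(165/167 + 4) = 835/833.
y₅ = 5/(835/833 + 4) = 4165/4167.

4165/4167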